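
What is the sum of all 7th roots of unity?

Sum of all nth roots of unity equals 0 for n > 1 (geometric series with r ≠ 1).

0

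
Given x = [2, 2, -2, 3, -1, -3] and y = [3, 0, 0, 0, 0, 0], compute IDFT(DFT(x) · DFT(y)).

(x ⊛ y)[n] = Σ(m=0 to 5) x[m] · y[(n-m) mod 6]

Computing each output sample:
(x ⊛ y)[0] = 6
(x ⊛ y)[1] = 6
(x ⊛ y)[2] = -6
(x ⊛ y)[3] = 9
(x ⊛ y)[4] = -3
(x ⊛ y)[5] = -9

x ⊛ y = [6, 6, -6, 9, -3, -9]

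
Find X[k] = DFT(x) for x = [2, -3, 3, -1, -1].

X[k] = Σ(n=0 to 4) x[n] · ω_5^(nk)
where ω_5 = e^(-2πi/5)

Computing each X[k]:
X[0] = 0
X[1] = -0.8541-0.4490i
X[2] = 5.8541+4.9798i
X[3] = 5.8541-4.9798i
X[4] = -0.8541+0.4490i

X = [0, -0.8541-0.4490i, 5.8541+4.9798i, 5.8541-4.9798i, -0.8541+0.4490i]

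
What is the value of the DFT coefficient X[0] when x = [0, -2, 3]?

X[0] = Σ(n=0 to 2) x[n] · ω_3^0 = Σ x[n]
= (0) + (-2) + (3)

X[0] = 1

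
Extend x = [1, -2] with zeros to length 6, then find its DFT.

Original 2-point DFT: [-1, 3]
Zero-padded 6-point DFT provides frequency interpolation.

DFT_6([x, 0, ...]) = [-1, 1.7321i, 2.0000+1.7321i, 3, 2.0000-1.7321i, -1.7321i]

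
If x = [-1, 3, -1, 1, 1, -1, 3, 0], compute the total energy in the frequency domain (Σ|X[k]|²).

Parseval: Σ|x[n]|² = (1/N)Σ|X[k]|², so Σ|X[k]|² = N·Σ|x[n]|² = 8·23.0000

Σ|X[k]|² = N·Σ|x[n]|² = 8·23.0000 = 184.0000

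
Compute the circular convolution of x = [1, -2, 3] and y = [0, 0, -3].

(x ⊛ y)[n] = Σ(m=0 to 2) x[m] · y[(n-m) mod 3]

Computing each output sample:
(x ⊛ y)[0] = 6
(x ⊛ y)[1] = -9
(x ⊛ y)[2] = -3

x ⊛ y = [6, -9, -3]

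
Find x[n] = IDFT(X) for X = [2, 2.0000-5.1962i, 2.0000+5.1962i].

x[n] = (1/3) Σ(k=0 to 2) X[k] · e^(2πikn/3)

Computing each x[n]:
x[0] = 2
x[1] = 3
x[2] = -3

x = [2, 3, -3]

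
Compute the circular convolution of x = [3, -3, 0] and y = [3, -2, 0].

(x ⊛ y)[n] = Σ(m=0 to 2) x[m] · y[(n-m) mod 3]

Computing each output sample:
(x ⊛ y)[0] = 9
(x ⊛ y)[1] = -15
(x ⊛ y)[2] = 6

x ⊛ y = [9, -15, 6]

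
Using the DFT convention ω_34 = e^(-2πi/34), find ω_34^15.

ω_34^15 = e^(-2πi·15/34)
= cos(-2π·15/34) + i·sin(-2π·15/34)
= cos(-30π/34) + i·sin(-30π/34)

ω_34^15 = cos(-30π/34) + i·sin(-30π/34) = -0.9325-0.3612i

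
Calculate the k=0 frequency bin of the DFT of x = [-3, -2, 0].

X[0] = Σ(n=0 to 2) x[n] · ω_3^0 = Σ x[n]
= (-3) + (-2) + (0)

X[0] = -5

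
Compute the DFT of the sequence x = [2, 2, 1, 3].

X[k] = Σ(n=0 to 3) x[n] · ω_4^(nk)
where ω_4 = e^(-2πi/4)

Computing each X[k]:
X[0] = 8
X[1] = 1+1i
X[2] = -2
X[3] = 1-1i

X = [8, 1+1i, -2, 1-1i]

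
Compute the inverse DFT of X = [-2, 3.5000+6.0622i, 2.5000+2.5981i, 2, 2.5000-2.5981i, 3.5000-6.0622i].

x[n] = (1/6) Σ(k=0 to 5) X[k] · e^(2πikn/6)

Computing each x[n]:
x[0] = 2
x[1] = -3
x[2] = -2
x[3] = -1
x[4] = 0
x[5] = 2

x = [2, -3, -2, -1, 0, 2]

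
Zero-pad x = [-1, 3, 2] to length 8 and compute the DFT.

Original 3-point DFT: [4, -3.5000-0.8660i, -3.5000+0.8660i]
Zero-padded 8-point DFT provides frequency interpolation.

DFT_8([x, 0, ...]) = [4, 1.1213-4.1213i, -3-3i, -3.1213-0.1213i, -2, -3.1213+0.1213i, -3+3i, 1.1213+4.1213i]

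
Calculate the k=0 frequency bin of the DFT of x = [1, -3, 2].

X[0] = Σ(n=0 to 2) x[n] · ω_3^0 = Σ x[n]
= (1) + (-3) + (2)

X[0] = 0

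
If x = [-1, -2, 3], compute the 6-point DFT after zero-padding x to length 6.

Original 3-point DFT: [0, -1.5000+4.3301i, -1.5000-4.3301i]
Zero-padded 6-point DFT provides frequency interpolation.

DFT_6([x, 0, ...]) = [0, -3.5000-0.8660i, -1.5000+4.3301i, 4, -1.5000-4.3301i, -3.5000+0.8660i]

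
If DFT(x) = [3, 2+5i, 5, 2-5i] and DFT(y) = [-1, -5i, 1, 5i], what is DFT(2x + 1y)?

By linearity: DFT(2x + 1y) = 2·DFT(x) + 1·DFT(y)
= 2·[3, 2+5i, 5, 2-5i] + 1·[-1, -5i, 1, 5i]

Computing element-wise:
Z[0] = 2·(3) + 1·(-1) = 5
Z[1] = 2·(2+5i) + 1·(-5i) = 4+5i
Z[2] = 2·(5) + 1·(1) = 11
Z[3] = 2·(2-5i) + 1·(5i) = 4-5i

DFT(2x + 1y) = 2·X + 1·Y = [5, 4+5i, 11, 4-5i]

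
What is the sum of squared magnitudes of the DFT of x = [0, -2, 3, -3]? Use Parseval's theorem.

Parseval: Σ|x[n]|² = (1/N)Σ|X[k]|², so Σ|X[k]|² = N·Σ|x[n]|² = 4·22.0000

Σ|X[k]|² = N·Σ|x[n]|² = 4·22.0000 = 88.0000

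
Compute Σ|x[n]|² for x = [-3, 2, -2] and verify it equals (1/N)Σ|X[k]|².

Time domain:
Σ|x[n]|² = |-3|² + |2|² + |-2|² = 17.0000

Frequency domain:
(1/3)Σ|X[k]|² = (1/3)(|-3|² + |-3.0000-3.4641i|² + |-3.0000+3.4641i|²) = (1/3)·51.0000 = 17.0000

Both sides agree, confirming Parseval's theorem.

Σ|x[n]|² = (1/N)Σ|X[k]|² = 17.0000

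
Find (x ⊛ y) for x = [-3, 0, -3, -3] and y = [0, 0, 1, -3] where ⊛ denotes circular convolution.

(x ⊛ y)[n] = Σ(m=0 to 3) x[m] · y[(n-m) mod 4]

Computing each output sample:
(x ⊛ y)[0] = -3
(x ⊛ y)[1] = 6
(x ⊛ y)[2] = 6
(x ⊛ y)[3] = 9

x ⊛ y = [-3, 6, 6, 9]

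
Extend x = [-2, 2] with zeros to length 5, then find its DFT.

Original 2-point DFT: [0, -4]
Zero-padded 5-point DFT provides frequency interpolation.

DFT_5([x, 0, ...]) = [0, -1.3820-1.9021i, -3.6180-1.1756i, -3.6180+1.1756i, -1.3820+1.9021i]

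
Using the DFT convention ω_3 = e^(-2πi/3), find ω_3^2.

ω_3^2 = e^(-2πi·2/3)
= cos(-2π·2/3) + i·sin(-2π·2/3)
= cos(-4π/3) + i·sin(-4π/3)

ω_3^2 = cos(-4π/3) + i·sin(-4π/3) = -0.5000+0.8660i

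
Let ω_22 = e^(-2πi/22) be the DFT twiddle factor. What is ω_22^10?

ω_22^10 = e^(-2πi·10/22)
= cos(-2π·10/22) + i·sin(-2π·10/22)
= cos(-20π/22) + i·sin(-20π/22)

ω_22^10 = cos(-20π/22) + i·sin(-20π/22) = -0.9595-0.2817i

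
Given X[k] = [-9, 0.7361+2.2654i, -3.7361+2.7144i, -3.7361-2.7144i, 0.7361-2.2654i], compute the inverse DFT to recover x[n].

x[n] = (1/5) Σ(k=0 to 4) X[k] · e^(2πikn/5)

Computing each x[n]:
x[0] = -3
x[1] = -2
x[2] = -2
x[3] = -3
x[4] = 1

x = [-3, -2, -2, -3, 1]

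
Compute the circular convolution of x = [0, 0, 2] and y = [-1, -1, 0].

(x ⊛ y)[n] = Σ(m=0 to 2) x[m] · y[(n-m) mod 3]

Computing each output sample:
(x ⊛ y)[0] = -2
(x ⊛ y)[1] = 0
(x ⊛ y)[2] = -2

x ⊛ y = [-2, 0, -2]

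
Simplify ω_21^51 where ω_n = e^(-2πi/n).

Since ω_21^21 = 1, powers reduce modulo 21.
51 mod 21 = 9
So ω_21^51 = ω_21^9 = e^(-2πi·9/21)

ω_21^51 = ω_21^9 = -0.9010-0.4339i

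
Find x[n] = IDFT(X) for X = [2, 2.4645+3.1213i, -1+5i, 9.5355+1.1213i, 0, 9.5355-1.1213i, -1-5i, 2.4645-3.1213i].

x[n] = (1/8) Σ(k=0 to 7) X[k] · e^(2πikn/8)

Computing each x[n]:
x[0] = 3
x[1] = -3
x[2] = 0
x[3] = 2
x[4] = -3
x[5] = 1
x[6] = 1
x[7] = 1

x = [3, -3, 0, 2, -3, 1, 1, 1]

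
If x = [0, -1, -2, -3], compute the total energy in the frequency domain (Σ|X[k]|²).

Parseval: Σ|x[n]|² = (1/N)Σ|X[k]|², so Σ|X[k]|² = N·Σ|x[n]|² = 4·14.0000

Σ|X[k]|² = N·Σ|x[n]|² = 4·14.0000 = 56.0000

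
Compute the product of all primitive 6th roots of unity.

The primitive 6th roots of unity are ω_6^k for k coprime to 6: k ∈ {1, 5}
Their product equals the constant term of the cyclotomic polynomial Φ_6(x) up to sign.
For n ≥ 3, the product of all primitive nth roots of unity is 1. (For n=1 it is 1; for n=2 it is -1.)

1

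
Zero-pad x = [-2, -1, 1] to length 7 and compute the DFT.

Original 3-point DFT: [-2, -2.0000+1.7321i, -2.0000-1.7321i]
Zero-padded 7-point DFT provides frequency interpolation.

DFT_7([x, 0, ...]) = [-2, -2.8460-0.1931i, -2.6784+1.4088i, -0.4755+1.2157i, -0.4755-1.2157i, -2.6784-1.4088i, -2.8460+0.1931i]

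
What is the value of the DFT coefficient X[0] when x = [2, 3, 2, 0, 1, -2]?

X[0] = Σ(n=0 to 5) x[n] · ω_6^0 = Σ x[n]
= (2) + (3) + (2) + (0) + (1) + (-2)

X[0] = 6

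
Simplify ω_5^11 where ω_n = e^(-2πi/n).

Since ω_5^5 = 1, powers reduce modulo 5.
11 mod 5 = 1
So ω_5^11 = ω_5^1 = e^(-2πi·1/5)

ω_5^11 = ω_5^1 = 0.3090-0.9511i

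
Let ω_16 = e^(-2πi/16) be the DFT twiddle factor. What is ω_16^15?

ω_16^15 = e^(-2πi·15/16)
= cos(-2π·15/16) + i·sin(-2π·15/16)
= cos(-30π/16) + i·sin(-30π/16)

ω_16^15 = cos(-30π/16) + i·sin(-30π/16) = 0.9239+0.3827i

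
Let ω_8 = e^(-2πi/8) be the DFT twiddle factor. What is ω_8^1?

ω_8^1 = e^(-2πi·1/8)
= cos(-2π·1/8) + i·sin(-2π·1/8)
= cos(-2π/8) + i·sin(-2π/8)

ω_8^1 = cos(-2π/8) + i·sin(-2π/8) = 0.7071-0.7071i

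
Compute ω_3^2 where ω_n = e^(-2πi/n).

ω_3^2 = e^(-2πi·2/3)
= cos(-2π·2/3) + i·sin(-2π·2/3)
= cos(-4π/3) + i·sin(-4π/3)

ω_3^2 = cos(-4π/3) + i·sin(-4π/3) = -0.5000+0.8660i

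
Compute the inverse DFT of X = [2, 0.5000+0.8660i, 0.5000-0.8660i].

x[n] = (1/3) Σ(k=0 to 2) X[k] · e^(2πikn/3)

Computing each x[n]:
x[0] = 1
x[1] = 0
x[2] = 1

x = [1, 0, 1]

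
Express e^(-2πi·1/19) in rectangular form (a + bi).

ω_19^1 = e^(-2πi·1/19)
= cos(-2π·1/19) + i·sin(-2π·1/19)
= cos(-2π/19) + i·sin(-2π/19)

ω_19^1 = cos(-2π/19) + i·sin(-2π/19) = 0.9458-0.3247i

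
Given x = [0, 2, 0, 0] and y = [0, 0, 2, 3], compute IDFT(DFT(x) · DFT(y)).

(x ⊛ y)[n] = Σ(m=0 to 3) x[m] · y[(n-m) mod 4]

Computing each output sample:
(x ⊛ y)[0] = 6
(x ⊛ y)[1] = 0
(x ⊛ y)[2] = 0
(x ⊛ y)[3] = 4

x ⊛ y = [6, 0, 0, 4]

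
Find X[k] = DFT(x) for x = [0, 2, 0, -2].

X[k] = Σ(n=0 to 3) x[n] · ω_4^(nk)
where ω_4 = e^(-2πi/4)

Computing each X[k]:
X[0] = 0
X[1] = -4i
X[2] = 0
X[3] = 4i

X = [0, -4i, 0, 4i]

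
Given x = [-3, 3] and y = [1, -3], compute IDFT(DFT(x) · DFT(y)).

(x ⊛ y)[n] = Σ(m=0 to 1) x[m] · y[(n-m) mod 2]

Computing each output sample:
(x ⊛ y)[0] = -12
(x ⊛ y)[1] = 12

x ⊛ y = [-12, 12]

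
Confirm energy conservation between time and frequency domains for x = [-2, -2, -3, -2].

Time domain:
Σ|x[n]|² = |-2|² + |-2|² + |-3|² + |-2|² = 21.0000

Frequency domain:
(1/4)Σ|X[k]|² = (1/4)(|-9|² + |1|² + |-1|² + |1|²) = (1/4)·84.0000 = 21.0000

Both sides agree, confirming Parseval's theorem.

Σ|x[n]|² = (1/N)Σ|X[k]|² = 21.0000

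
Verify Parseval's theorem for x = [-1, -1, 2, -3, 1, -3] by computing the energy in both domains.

Time domain:
Σ|x[n]|² = |-1|² + |-1|² + |2|² + |-3|² + |1|² + |-3|² = 25.0000

Frequency domain:
(1/6)Σ|X[k]|² = (1/6)(|-5|² + |-1.5000-2.5981i|² + |-3.5000-0.8660i|² + |9|² + |-3.5000+0.8660i|² + |-1.5000+2.5981i|²) = (1/6)·150.0000 = 25.0000

Both sides agree, confirming Parseval's theorem.

Σ|x[n]|² = (1/N)Σ|X[k]|² = 25.0000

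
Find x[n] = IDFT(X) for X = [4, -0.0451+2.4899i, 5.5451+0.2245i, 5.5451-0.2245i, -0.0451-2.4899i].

x[n] = (1/5) Σ(k=0 to 4) X[k] · e^(2πikn/5)

Computing each x[n]:
x[0] = 3
x[1] = -2
x[2] = 1
x[3] = 2
x[4] = 0

x = [3, -2, 1, 2, 0]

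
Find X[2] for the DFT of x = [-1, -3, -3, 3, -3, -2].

X[2] = Σ(n=0 to 5) x[n] · ω_6^(2n) where ω_6 = e^(-2πi/6)
= (-1)·ω_6^0 + (-3)·ω_6^2 + (-3)·ω_6^4 + (3)·ω_6^6 + (-3)·ω_6^8 + (-2)·ω_6^10

X[2] = 7.5000+0.8660i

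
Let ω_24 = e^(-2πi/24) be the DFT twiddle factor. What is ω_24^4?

ω_24^4 = e^(-2πi·4/24)
= cos(-2π·4/24) + i·sin(-2π·4/24)
= cos(-8π/24) + i·sin(-8π/24)

ω_24^4 = cos(-8π/24) + i·sin(-8π/24) = 0.5000-0.8660i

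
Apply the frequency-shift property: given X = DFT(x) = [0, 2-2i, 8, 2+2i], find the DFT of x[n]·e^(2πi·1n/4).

Modulation property: DFT(ω_4^(-1n)·x[n]) = X[(k-1) mod 4], so circularly shift X by 1 positions.

X[k-1] = [2+2i, 0, 2-2i, 8]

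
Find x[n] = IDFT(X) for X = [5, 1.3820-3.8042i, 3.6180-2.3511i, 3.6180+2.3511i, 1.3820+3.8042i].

x[n] = (1/5) Σ(k=0 to 4) X[k] · e^(2πikn/5)

Computing each x[n]:
x[0] = 3
x[1] = 2
x[2] = 1
x[3] = 1
x[4] = -2

x = [3, 2, 1, 1, -2]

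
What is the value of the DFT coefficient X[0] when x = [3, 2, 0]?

X[0] = Σ(n=0 to 2) x[n] · ω_3^0 = Σ x[n]
= (3) + (2) + (0)

X[0] = 5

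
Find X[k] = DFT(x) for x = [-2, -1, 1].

X[k] = Σ(n=0 to 2) x[n] · ω_3^(nk)
where ω_3 = e^(-2πi/3)

Computing each X[k]:
X[0] = -2
X[1] = -2.0000+1.7321i
X[2] = -2.0000-1.7321i

X = [-2, -2.0000+1.7321i, -2.0000-1.7321i]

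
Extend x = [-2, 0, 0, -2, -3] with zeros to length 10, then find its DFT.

Original 5-point DFT: [-7, -1.3090-4.0287i, -0.1910+0.1388i, -0.1910-0.1388i, -1.3090+4.0287i]
Zero-padded 10-point DFT provides frequency interpolation.

DFT_10([x, 0, ...]) = [-7, 1.0451+3.6655i, -1.3090-4.0287i, -4.5451+1.6776i, -0.1910+0.1388i, -3, -0.1910-0.1388i, -4.5451-1.6776i, -1.3090+4.0287i, 1.0451-3.6655i]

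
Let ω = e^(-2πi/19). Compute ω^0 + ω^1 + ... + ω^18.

Sum of all nth roots of unity equals 0 for n > 1 (geometric series with r ≠ 1).

0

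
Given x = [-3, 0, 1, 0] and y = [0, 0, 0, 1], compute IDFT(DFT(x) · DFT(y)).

(x ⊛ y)[n] = Σ(m=0 to 3) x[m] · y[(n-m) mod 4]

Computing each output sample:
(x ⊛ y)[0] = 0
(x ⊛ y)[1] = 1
(x ⊛ y)[2] = 0
(x ⊛ y)[3] = -3

x ⊛ y = [0, 1, 0, -3]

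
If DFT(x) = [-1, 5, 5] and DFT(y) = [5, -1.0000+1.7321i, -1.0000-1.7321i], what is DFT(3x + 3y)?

By linearity: DFT(3x + 3y) = 3·DFT(x) + 3·DFT(y)
= 3·[-1, 5, 5] + 3·[5, -1.0000+1.7321i, -1.0000-1.7321i]

Computing element-wise:
Z[0] = 3·(-1) + 3·(5) = 12
Z[1] = 3·(5) + 3·(-1.0000+1.7321i) = 12.0000+5.1963i
Z[2] = 3·(5) + 3·(-1.0000-1.7321i) = 12.0000-5.1963i

DFT(3x + 3y) = 3·X + 3·Y = [12, 12.0000+5.1963i, 12.0000-5.1963i]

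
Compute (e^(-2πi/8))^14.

Since ω_8^8 = 1, powers reduce modulo 8.
14 mod 8 = 6
So ω_8^14 = ω_8^6 = e^(-2πi·6/8)

ω_8^14 = ω_8^6 = 1i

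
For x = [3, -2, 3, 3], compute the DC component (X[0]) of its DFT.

X[0] = Σ(n=0 to 3) x[n] · ω_4^0 = Σ x[n]
= (3) + (-2) + (3) + (3)

X[0] = 7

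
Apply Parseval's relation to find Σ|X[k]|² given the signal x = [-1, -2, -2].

Parseval: Σ|x[n]|² = (1/N)Σ|X[k]|², so Σ|X[k]|² = N·Σ|x[n]|² = 3·9.0000

Σ|X[k]|² = N·Σ|x[n]|² = 3·9.0000 = 27.0000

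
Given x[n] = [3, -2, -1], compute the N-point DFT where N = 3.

X[k] = Σ(n=0 to 2) x[n] · ω_3^(nk)
where ω_3 = e^(-2πi/3)

Computing each X[k]:
X[0] = 0
X[1] = 4.5000+0.8660i
X[2] = 4.5000-0.8660i

X = [0, 4.5000+0.8660i, 4.5000-0.8660i]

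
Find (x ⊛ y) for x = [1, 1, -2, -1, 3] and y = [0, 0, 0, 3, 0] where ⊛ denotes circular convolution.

(x ⊛ y)[n] = Σ(m=0 to 4) x[m] · y[(n-m) mod 5]

Computing each output sample:
(x ⊛ y)[0] = -6
(x ⊛ y)[1] = -3
(x ⊛ y)[2] = 9
(x ⊛ y)[3] = 3
(x ⊛ y)[4] = 3

x ⊛ y = [-6, -3, 9, 3, 3]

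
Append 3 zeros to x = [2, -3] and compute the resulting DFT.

Original 2-point DFT: [-1, 5]
Zero-padded 5-point DFT provides frequency interpolation.

DFT_5([x, 0, ...]) = [-1, 1.0729+2.8532i, 4.4271+1.7634i, 4.4271-1.7634i, 1.0729-2.8532i]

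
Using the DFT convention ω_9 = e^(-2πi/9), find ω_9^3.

ω_9^3 = e^(-2πi·3/9)
= cos(-2π·3/9) + i·sin(-2π·3/9)
= cos(-6π/9) + i·sin(-6π/9)

ω_9^3 = cos(-6π/9) + i·sin(-6π/9) = -0.5000-0.8660i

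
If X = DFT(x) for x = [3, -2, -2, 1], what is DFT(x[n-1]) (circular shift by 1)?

Time shift by 1: X_shifted[k] = ω_4^(1k) · X[k]
Shifted x = [1, 3, -2, -2]

DFT(x[n-1]) = [0, 3-5i, -2, 3+5i]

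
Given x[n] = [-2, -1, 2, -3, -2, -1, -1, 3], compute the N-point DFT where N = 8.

X[k] = Σ(n=0 to 7) x[n] · ω_8^(nk)
where ω_8 = e^(-2πi/8)

Computing each X[k]:
X[0] = -5
X[1] = 4.2426+1.2426i
X[2] = -5+2i
X[3] = -4.2426+7.2426i
X[4] = -1
X[5] = -4.2426-7.2426i
X[6] = -5-2i
X[7] = 4.2426-1.2426i

X = [-5, 4.2426+1.2426i, -5+2i, -4.2426+7.2426i, -1, -4.2426-7.2426i, -5-2i, 4.2426-1.2426i]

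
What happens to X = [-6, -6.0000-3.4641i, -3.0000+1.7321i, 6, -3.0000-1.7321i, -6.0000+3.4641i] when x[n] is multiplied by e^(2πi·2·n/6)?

Modulation property: DFT(ω_6^(-2n)·x[n]) = X[(k-2) mod 6], so circularly shift X by 2 positions.

X[k-2] = [-3.0000-1.7321i, -6.0000+3.4641i, -6, -6.0000-3.4641i, -3.0000+1.7321i, 6]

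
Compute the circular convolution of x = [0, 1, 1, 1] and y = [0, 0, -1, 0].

(x ⊛ y)[n] = Σ(m=0 to 3) x[m] · y[(n-m) mod 4]

Computing each output sample:
(x ⊛ y)[0] = -1
(x ⊛ y)[1] = -1
(x ⊛ y)[2] = 0
(x ⊛ y)[3] = -1

x ⊛ y = [-1, -1, 0, -1]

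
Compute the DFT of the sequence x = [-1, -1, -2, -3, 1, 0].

X[k] = Σ(n=0 to 5) x[n] · ω_6^(nk)
where ω_6 = e^(-2πi/6)

Computing each X[k]:
X[0] = -6
X[1] = 2.0000+3.4641i
X[2] = -3.0000-1.7321i
X[3] = 2
X[4] = -3.0000+1.7321i
X[5] = 2.0000-3.4641i

X = [-6, 2.0000+3.4641i, -3.0000-1.7321i, 2, -3.0000+1.7321i, 2.0000-3.4641i]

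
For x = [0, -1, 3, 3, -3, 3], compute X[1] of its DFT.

X[1] = Σ(n=0 to 5) x[n] · ω_6^(1n) where ω_6 = e^(-2πi/6)
= (0)·ω_6^0 + (-1)·ω_6^1 + (3)·ω_6^2 + (3)·ω_6^3 + (-3)·ω_6^4 + (3)·ω_6^5

X[1] = -2.0000-1.7321i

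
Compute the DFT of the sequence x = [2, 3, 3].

X[k] = Σ(n=0 to 2) x[n] · ω_3^(nk)
where ω_3 = e^(-2πi/3)

Computing each X[k]:
X[0] = 8
X[1] = -1
X[2] = -1

X = [8, -1, -1]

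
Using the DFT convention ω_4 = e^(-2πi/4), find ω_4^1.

ω_4^1 = e^(-2πi·1/4)
= cos(-2π·1/4) + i·sin(-2π·1/4)
= cos(-2π/4) + i·sin(-2π/4)

ω_4^1 = cos(-2π/4) + i·sin(-2π/4) = -1i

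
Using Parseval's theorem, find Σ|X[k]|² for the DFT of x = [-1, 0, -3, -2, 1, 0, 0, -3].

Parseval: Σ|x[n]|² = (1/N)Σ|X[k]|², so Σ|X[k]|² = N·Σ|x[n]|² = 8·24.0000

Σ|X[k]|² = N·Σ|x[n]|² = 8·24.0000 = 192.0000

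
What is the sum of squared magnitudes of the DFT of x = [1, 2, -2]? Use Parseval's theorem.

Parseval: Σ|x[n]|² = (1/N)Σ|X[k]|², so Σ|X[k]|² = N·Σ|x[n]|² = 3·9.0000

Σ|X[k]|² = N·Σ|x[n]|² = 3·9.0000 = 27.0000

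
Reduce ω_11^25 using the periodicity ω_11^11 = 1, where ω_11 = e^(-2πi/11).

Since ω_11^11 = 1, powers reduce modulo 11.
25 mod 11 = 3
So ω_11^25 = ω_11^3 = e^(-2πi·3/11)

ω_11^25 = ω_11^3 = -0.1423-0.9898i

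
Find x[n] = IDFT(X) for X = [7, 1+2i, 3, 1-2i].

x[n] = (1/4) Σ(k=0 to 3) X[k] · e^(2πikn/4)

Computing each x[n]:
x[0] = 3
x[1] = 0
x[2] = 2
x[3] = 2

x = [3, 0, 2, 2]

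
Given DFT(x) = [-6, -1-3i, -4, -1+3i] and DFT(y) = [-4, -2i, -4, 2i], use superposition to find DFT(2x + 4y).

By linearity: DFT(2x + 4y) = 2·DFT(x) + 4·DFT(y)
= 2·[-6, -1-3i, -4, -1+3i] + 4·[-4, -2i, -4, 2i]

Computing element-wise:
Z[0] = 2·(-6) + 4·(-4) = -28
Z[1] = 2·(-1-3i) + 4·(-2i) = -2-14i
Z[2] = 2·(-4) + 4·(-4) = -24
Z[3] = 2·(-1+3i) + 4·(2i) = -2+14i

DFT(2x + 4y) = 2·X + 4·Y = [-28, -2-14i, -24, -2+14i]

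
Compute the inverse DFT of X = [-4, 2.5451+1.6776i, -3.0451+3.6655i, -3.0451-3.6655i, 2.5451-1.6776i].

x[n] = (1/5) Σ(k=0 to 4) X[k] · e^(2πikn/5)

Computing each x[n]:
x[0] = -1
x[1] = -1
x[2] = -1
x[3] = -3
x[4] = 2

x = [-1, -1, -1, -3, 2]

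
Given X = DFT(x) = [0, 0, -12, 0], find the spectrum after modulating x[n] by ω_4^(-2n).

Modulation property: DFT(ω_4^(-2n)·x[n]) = X[(k-2) mod 4], so circularly shift X by 2 positions.

X[k-2] = [-12, 0, 0, 0]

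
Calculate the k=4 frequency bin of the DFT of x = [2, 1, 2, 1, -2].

X[4] = Σ(n=0 to 4) x[n] · ω_5^(4n) where ω_5 = e^(-2πi/5)
= (2)·ω_5^0 + (1)·ω_5^4 + (2)·ω_5^8 + (1)·ω_5^12 + (-2)·ω_5^16

X[4] = -0.7361+3.4410i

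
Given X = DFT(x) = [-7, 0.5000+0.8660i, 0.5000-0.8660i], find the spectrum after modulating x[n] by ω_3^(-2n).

Modulation property: DFT(ω_3^(-2n)·x[n]) = X[(k-2) mod 3], so circularly shift X by 2 positions.

X[k-2] = [0.5000+0.8660i, 0.5000-0.8660i, -7]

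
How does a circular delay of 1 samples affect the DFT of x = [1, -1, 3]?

Time shift by 1: X_shifted[k] = ω_3^(1k) · X[k]
Shifted x = [3, 1, -1]

DFT(x[n-1]) = [3, 3.0000-1.7321i, 3.0000+1.7321i]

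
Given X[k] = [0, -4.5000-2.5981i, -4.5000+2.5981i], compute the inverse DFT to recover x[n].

x[n] = (1/3) Σ(k=0 to 2) X[k] · e^(2πikn/3)

Computing each x[n]:
x[0] = -3
x[1] = 3
x[2] = 0

x = [-3, 3, 0]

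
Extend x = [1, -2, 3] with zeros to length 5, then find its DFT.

Original 3-point DFT: [2, 0.5000+4.3301i, 0.5000-4.3301i]
Zero-padded 5-point DFT provides frequency interpolation.

DFT_5([x, 0, ...]) = [2, -2.0451+0.1388i, 3.5451+4.0287i, 3.5451-4.0287i, -2.0451-0.1388i]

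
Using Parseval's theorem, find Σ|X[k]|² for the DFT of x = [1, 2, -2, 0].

Parseval: Σ|x[n]|² = (1/N)Σ|X[k]|², so Σ|X[k]|² = N·Σ|x[n]|² = 4·9.0000

Σ|X[k]|² = N·Σ|x[n]|² = 4·9.0000 = 36.0000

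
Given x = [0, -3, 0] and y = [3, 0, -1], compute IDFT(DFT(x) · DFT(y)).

(x ⊛ y)[n] = Σ(m=0 to 2) x[m] · y[(n-m) mod 3]

Computing each output sample:
(x ⊛ y)[0] = 3
(x ⊛ y)[1] = -9
(x ⊛ y)[2] = 0

x ⊛ y = [3, -9, 0]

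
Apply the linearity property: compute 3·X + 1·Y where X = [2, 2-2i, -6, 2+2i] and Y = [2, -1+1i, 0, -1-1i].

By linearity: DFT(3x + 1y) = 3·DFT(x) + 1·DFT(y)
= 3·[2, 2-2i, -6, 2+2i] + 1·[2, -1+1i, 0, -1-1i]

Computing element-wise:
Z[0] = 3·(2) + 1·(2) = 8
Z[1] = 3·(2-2i) + 1·(-1+1i) = 5-5i
Z[2] = 3·(-6) + 1·(0) = -18
Z[3] = 3·(2+2i) + 1·(-1-1i) = 5+5i

DFT(3x + 1y) = 3·X + 1·Y = [8, 5-5i, -18, 5+5i]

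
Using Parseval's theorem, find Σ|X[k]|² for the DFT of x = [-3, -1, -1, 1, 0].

Parseval: Σ|x[n]|² = (1/N)Σ|X[k]|², so Σ|X[k]|² = N·Σ|x[n]|² = 5·12.0000

Σ|X[k]|² = N·Σ|x[n]|² = 5·12.0000 = 60.0000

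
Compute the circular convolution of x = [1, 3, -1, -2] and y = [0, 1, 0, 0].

(x ⊛ y)[n] = Σ(m=0 to 3) x[m] · y[(n-m) mod 4]

Computing each output sample:
(x ⊛ y)[0] = -2
(x ⊛ y)[1] = 1
(x ⊛ y)[2] = 3
(x ⊛ y)[3] = -1

x ⊛ y = [-2, 1, 3, -1]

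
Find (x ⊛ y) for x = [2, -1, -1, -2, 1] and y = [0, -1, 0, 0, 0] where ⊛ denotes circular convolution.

(x ⊛ y)[n] = Σ(m=0 to 4) x[m] · y[(n-m) mod 5]

Computing each output sample:
(x ⊛ y)[0] = -1
(x ⊛ y)[1] = -2
(x ⊛ y)[2] = 1
(x ⊛ y)[3] = 1
(x ⊛ y)[4] = 2

x ⊛ y = [-1, -2, 1, 1, 2]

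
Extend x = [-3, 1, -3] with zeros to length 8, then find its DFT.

Original 3-point DFT: [-5, -2.0000-3.4641i, -2.0000+3.4641i]
Zero-padded 8-point DFT provides frequency interpolation.

DFT_8([x, 0, ...]) = [-5, -2.2929+2.2929i, -1i, -3.7071-3.7071i, -7, -3.7071+3.7071i, 1i, -2.2929-2.2929i]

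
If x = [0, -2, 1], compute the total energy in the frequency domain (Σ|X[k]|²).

Parseval: Σ|x[n]|² = (1/N)Σ|X[k]|², so Σ|X[k]|² = N·Σ|x[n]|² = 3·5.0000

Σ|X[k]|² = N·Σ|x[n]|² = 3·5.0000 = 15.0000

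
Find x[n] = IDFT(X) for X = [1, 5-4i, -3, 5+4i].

x[n] = (1/4) Σ(k=0 to 3) X[k] · e^(2πikn/4)

Computing each x[n]:
x[0] = 2
x[1] = 3
x[2] = -3
x[3] = -1

x = [2, 3, -3, -1]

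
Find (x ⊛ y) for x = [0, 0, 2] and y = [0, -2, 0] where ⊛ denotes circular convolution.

(x ⊛ y)[n] = Σ(m=0 to 2) x[m] · y[(n-m) mod 3]

Computing each output sample:
(x ⊛ y)[0] = -4
(x ⊛ y)[1] = 0
(x ⊛ y)[2] = 0

x ⊛ y = [-4, 0, 0]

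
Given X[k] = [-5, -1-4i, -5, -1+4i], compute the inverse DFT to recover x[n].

x[n] = (1/4) Σ(k=0 to 3) X[k] · e^(2πikn/4)

Computing each x[n]:
x[0] = -3
x[1] = 2
x[2] = -2
x[3] = -2

x = [-3, 2, -2, -2]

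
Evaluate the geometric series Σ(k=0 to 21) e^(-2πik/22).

Sum of all nth roots of unity equals 0 for n > 1 (geometric series with r ≠ 1).

0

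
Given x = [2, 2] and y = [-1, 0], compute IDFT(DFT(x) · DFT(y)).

(x ⊛ y)[n] = Σ(m=0 to 1) x[m] · y[(n-m) mod 2]

Computing each output sample:
(x ⊛ y)[0] = -2
(x ⊛ y)[1] = -2

x ⊛ y = [-2, -2]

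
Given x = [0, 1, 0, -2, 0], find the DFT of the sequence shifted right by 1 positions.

Time shift by 1: X_shifted[k] = ω_5^(1k) · X[k]
Shifted x = [0, 0, 1, 0, -2]

DFT(x[n-1]) = [-1, -1.4271-2.4899i, 1.9271-0.2245i, 1.9271+0.2245i, -1.4271+2.4899i]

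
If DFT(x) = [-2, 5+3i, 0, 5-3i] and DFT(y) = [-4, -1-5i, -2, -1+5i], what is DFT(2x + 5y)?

By linearity: DFT(2x + 5y) = 2·DFT(x) + 5·DFT(y)
= 2·[-2, 5+3i, 0, 5-3i] + 5·[-4, -1-5i, -2, -1+5i]

Computing element-wise:
Z[0] = 2·(-2) + 5·(-4) = -24
Z[1] = 2·(5+3i) + 5·(-1-5i) = 5-19i
Z[2] = 2·(0) + 5·(-2) = -10
Z[3] = 2·(5-3i) + 5·(-1+5i) = 5+19i

DFT(2x + 5y) = 2·X + 5·Y = [-24, 5-19i, -10, 5+19i]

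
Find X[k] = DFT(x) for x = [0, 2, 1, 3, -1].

X[k] = Σ(n=0 to 4) x[n] · ω_5^(nk)
where ω_5 = e^(-2πi/5)

Computing each X[k]:
X[0] = 5
X[1] = -2.9271-1.6776i
X[2] = 0.4271-3.6655i
X[3] = 0.4271+3.6655i
X[4] = -2.9271+1.6776i

X = [5, -2.9271-1.6776i, 0.4271-3.6655i, 0.4271+3.6655i, -2.9271+1.6776i]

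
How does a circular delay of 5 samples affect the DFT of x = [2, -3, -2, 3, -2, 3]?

Time shift by 5: X_shifted[k] = ω_6^(5k) · X[k]
Shifted x = [-3, -2, 3, -2, 3, 2]

DFT(x[n-5]) = [1, -4.0000+3.4641i, -8.0000+3.4641i, 5, -8.0000-3.4641i, -4.0000-3.4641i]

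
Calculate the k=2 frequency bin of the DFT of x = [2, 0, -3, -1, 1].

X[2] = Σ(n=0 to 4) x[n] · ω_5^(2n) where ω_5 = e^(-2πi/5)
= (2)·ω_5^0 + (0)·ω_5^2 + (-3)·ω_5^4 + (-1)·ω_5^6 + (1)·ω_5^8

X[2] = -0.0451-1.3143i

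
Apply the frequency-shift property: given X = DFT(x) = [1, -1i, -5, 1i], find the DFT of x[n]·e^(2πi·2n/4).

Modulation property: DFT(ω_4^(-2n)·x[n]) = X[(k-2) mod 4], so circularly shift X by 2 positions.

X[k-2] = [-5, 1i, 1, -1i]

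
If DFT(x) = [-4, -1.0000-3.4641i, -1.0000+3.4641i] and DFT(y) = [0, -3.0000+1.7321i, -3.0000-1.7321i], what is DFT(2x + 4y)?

By linearity: DFT(2x + 4y) = 2·DFT(x) + 4·DFT(y)
= 2·[-4, -1.0000-3.4641i, -1.0000+3.4641i] + 4·[0, -3.0000+1.7321i, -3.0000-1.7321i]

Computing element-wise:
Z[0] = 2·(-4) + 4·(0) = -8
Z[1] = 2·(-1.0000-3.4641i) + 4·(-3.0000+1.7321i) = -14.0000+0.0002i
Z[2] = 2·(-1.0000+3.4641i) + 4·(-3.0000-1.7321i) = -14.0000-0.0002i

DFT(2x + 4y) = 2·X + 4·Y = [-8, -14.0000+0.0002i, -14.0000-0.0002i]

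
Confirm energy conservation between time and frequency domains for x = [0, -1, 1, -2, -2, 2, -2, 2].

Time domain:
Σ|x[n]|² = |0|² + |-1|² + |1|² + |-2|² + |-2|² + |2|² + |-2|² + |2|² = 22.0000

Frequency domain:
(1/8)Σ|X[k]|² = (1/8)(|-2|² + |2.7071+1.9497i|² + |-1-1i|² + |1.2929+7.9497i|² + |-4|² + |1.2929-7.9497i|² + |-1+1i|² + |2.7071-1.9497i|²) = (1/8)·176.0000 = 22.0000

Both sides agree, confirming Parseval's theorem.

Σ|x[n]|² = (1/N)Σ|X[k]|² = 22.0000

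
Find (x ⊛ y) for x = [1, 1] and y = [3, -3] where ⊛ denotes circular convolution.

(x ⊛ y)[n] = Σ(m=0 to 1) x[m] · y[(n-m) mod 2]

Computing each output sample:
(x ⊛ y)[0] = 0
(x ⊛ y)[1] = 0

x ⊛ y = [0, 0]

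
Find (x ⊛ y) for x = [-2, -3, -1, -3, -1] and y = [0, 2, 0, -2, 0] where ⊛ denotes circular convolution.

(x ⊛ y)[n] = Σ(m=0 to 4) x[m] · y[(n-m) mod 5]

Computing each output sample:
(x ⊛ y)[0] = 0
(x ⊛ y)[1] = 2
(x ⊛ y)[2] = -4
(x ⊛ y)[3] = 2
(x ⊛ y)[4] = 0

x ⊛ y = [0, 2, -4, 2, 0]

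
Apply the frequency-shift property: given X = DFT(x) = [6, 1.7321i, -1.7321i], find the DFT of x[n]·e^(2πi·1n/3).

Modulation property: DFT(ω_3^(-1n)·x[n]) = X[(k-1) mod 3], so circularly shift X by 1 positions.

X[k-1] = [-1.7321i, 6, 1.7321i]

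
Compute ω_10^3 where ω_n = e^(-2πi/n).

ω_10^3 = e^(-2πi·3/10)
= cos(-2π·3/10) + i·sin(-2π·3/10)
= cos(-6π/10) + i·sin(-6π/10)

ω_10^3 = cos(-6π/10) + i·sin(-6π/10) = -0.3090-0.9511i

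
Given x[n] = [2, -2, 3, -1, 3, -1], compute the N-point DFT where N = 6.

X[k] = Σ(n=0 to 5) x[n] · ω_6^(nk)
where ω_6 = e^(-2πi/6)

Computing each X[k]:
X[0] = 4
X[1] = -1.5000+0.8660i
X[2] = -0.5000+0.8660i
X[3] = 12
X[4] = -0.5000-0.8660i
X[5] = -1.5000-0.8660i

X = [4, -1.5000+0.8660i, -0.5000+0.8660i, 12, -0.5000-0.8660i, -1.5000-0.8660i]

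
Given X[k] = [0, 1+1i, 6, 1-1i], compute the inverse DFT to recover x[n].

x[n] = (1/4) Σ(k=0 to 3) X[k] · e^(2πikn/4)

Computing each x[n]:
x[0] = 2
x[1] = -2
x[2] = 1
x[3] = -1

x = [2, -2, 1, -1]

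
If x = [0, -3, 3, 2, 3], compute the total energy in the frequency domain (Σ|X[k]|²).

Parseval: Σ|x[n]|² = (1/N)Σ|X[k]|², so Σ|X[k]|² = N·Σ|x[n]|² = 5·31.0000

Σ|X[k]|² = N·Σ|x[n]|² = 5·31.0000 = 155.0000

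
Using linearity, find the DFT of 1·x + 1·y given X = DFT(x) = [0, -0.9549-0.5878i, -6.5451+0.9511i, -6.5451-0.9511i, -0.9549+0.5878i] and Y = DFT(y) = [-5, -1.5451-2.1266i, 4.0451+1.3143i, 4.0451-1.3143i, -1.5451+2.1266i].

By linearity: DFT(1x + 1y) = 1·DFT(x) + 1·DFT(y)
= 1·[0, -0.9549-0.5878i, -6.5451+0.9511i, -6.5451-0.9511i, -0.9549+0.5878i] + 1·[-5, -1.5451-2.1266i, 4.0451+1.3143i, 4.0451-1.3143i, -1.5451+2.1266i]

Computing element-wise:
Z[0] = 1·(0) + 1·(-5) = -5
Z[1] = 1·(-0.9549-0.5878i) + 1·(-1.5451-2.1266i) = -2.5000-2.7144i
Z[2] = 1·(-6.5451+0.9511i) + 1·(4.0451+1.3143i) = -2.5000+2.2654i
Z[3] = 1·(-6.5451-0.9511i) + 1·(4.0451-1.3143i) = -2.5000-2.2654i
Z[4] = 1·(-0.9549+0.5878i) + 1·(-1.5451+2.1266i) = -2.5000+2.7144i

DFT(1x + 1y) = 1·X + 1·Y = [-5, -2.5000-2.7144i, -2.5000+2.2654i, -2.5000-2.2654i, -2.5000+2.7144i]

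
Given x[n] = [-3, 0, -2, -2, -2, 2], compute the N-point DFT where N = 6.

X[k] = Σ(n=0 to 5) x[n] · ω_6^(nk)
where ω_6 = e^(-2πi/6)

Computing each X[k]:
X[0] = -7
X[1] = 2.0000+1.7321i
X[2] = -4.0000+1.7321i
X[3] = -7
X[4] = -4.0000-1.7321i
X[5] = 2.0000-1.7321i

X = [-7, 2.0000+1.7321i, -4.0000+1.7321i, -7, -4.0000-1.7321i, 2.0000-1.7321i]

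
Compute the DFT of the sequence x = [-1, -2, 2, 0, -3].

X[k] = Σ(n=0 to 4) x[n] · ω_5^(nk)
where ω_5 = e^(-2πi/5)

Computing each X[k]:
X[0] = -4
X[1] = -4.1631-2.1266i
X[2] = 3.6631+1.3143i
X[3] = 3.6631-1.3143i
X[4] = -4.1631+2.1266i

X = [-4, -4.1631-2.1266i, 3.6631+1.3143i, 3.6631-1.3143i, -4.1631+2.1266i]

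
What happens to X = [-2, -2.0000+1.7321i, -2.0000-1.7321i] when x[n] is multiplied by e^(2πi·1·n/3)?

Modulation property: DFT(ω_3^(-1n)·x[n]) = X[(k-1) mod 3], so circularly shift X by 1 positions.

X[k-1] = [-2.0000-1.7321i, -2, -2.0000+1.7321i]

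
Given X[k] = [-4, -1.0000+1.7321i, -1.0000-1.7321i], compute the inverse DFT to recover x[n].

x[n] = (1/3) Σ(k=0 to 2) X[k] · e^(2πikn/3)

Computing each x[n]:
x[0] = -2
x[1] = -2
x[2] = 0

x = [-2, -2, 0]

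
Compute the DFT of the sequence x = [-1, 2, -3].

X[k] = Σ(n=0 to 2) x[n] · ω_3^(nk)
where ω_3 = e^(-2πi/3)

Computing each X[k]:
X[0] = -2
X[1] = -0.5000-4.3301i
X[2] = -0.5000+4.3301i

X = [-2, -0.5000-4.3301i, -0.5000+4.3301i]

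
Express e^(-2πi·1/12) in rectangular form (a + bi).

ω_12^1 = e^(-2πi·1/12)
= cos(-2π·1/12) + i·sin(-2π·1/12)
= cos(-2π/12) + i·sin(-2π/12)

ω_12^1 = cos(-2π/12) + i·sin(-2π/12) = 0.8660-0.5000i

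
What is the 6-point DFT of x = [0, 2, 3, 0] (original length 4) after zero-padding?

Original 4-point DFT: [5, -3-2i, 1, -3+2i]
Zero-padded 6-point DFT provides frequency interpolation.

DFT_6([x, 0, ...]) = [5, -0.5000-4.3301i, -2.5000+0.8660i, 1, -2.5000-0.8660i, -0.5000+4.3301i]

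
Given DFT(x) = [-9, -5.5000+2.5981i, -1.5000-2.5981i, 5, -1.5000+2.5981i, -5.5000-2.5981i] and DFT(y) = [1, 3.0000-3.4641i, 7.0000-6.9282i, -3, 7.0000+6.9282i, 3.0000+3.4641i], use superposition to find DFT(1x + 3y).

By linearity: DFT(1x + 3y) = 1·DFT(x) + 3·DFT(y)
= 1·[-9, -5.5000+2.5981i, -1.5000-2.5981i, 5, -1.5000+2.5981i, -5.5000-2.5981i] + 3·[1, 3.0000-3.4641i, 7.0000-6.9282i, -3, 7.0000+6.9282i, 3.0000+3.4641i]

Computing element-wise:
Z[0] = 1·(-9) + 3·(1) = -6
Z[1] = 1·(-5.5000+2.5981i) + 3·(3.0000-3.4641i) = 3.5000-7.7942i
Z[2] = 1·(-1.5000-2.5981i) + 3·(7.0000-6.9282i) = 19.5000-23.3827i
Z[3] = 1·(5) + 3·(-3) = -4
Z[4] = 1·(-1.5000+2.5981i) + 3·(7.0000+6.9282i) = 19.5000+23.3827i
Z[5] = 1·(-5.5000-2.5981i) + 3·(3.0000+3.4641i) = 3.5000+7.7942i

DFT(1x + 3y) = 1·X + 3·Y = [-6, 3.5000-7.7942i, 19.5000-23.3827i, -4, 19.5000+23.3827i, 3.5000+7.7942i]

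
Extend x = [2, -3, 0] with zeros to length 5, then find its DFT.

Original 3-point DFT: [-1, 3.5000+2.5981i, 3.5000-2.5981i]
Zero-padded 5-point DFT provides frequency interpolation.

DFT_5([x, 0, ...]) = [-1, 1.0729+2.8532i, 4.4271+1.7634i, 4.4271-1.7634i, 1.0729-2.8532i]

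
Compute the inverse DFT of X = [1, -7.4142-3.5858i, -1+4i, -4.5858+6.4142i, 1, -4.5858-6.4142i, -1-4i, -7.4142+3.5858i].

x[n] = (1/8) Σ(k=0 to 7) X[k] · e^(2πikn/8)

Computing each x[n]:
x[0] = -3
x[1] = -2
x[2] = 3
x[3] = 1
x[4] = 3
x[5] = 0
x[6] = -2
x[7] = 1

x = [-3, -2, 3, 1, 3, 0, -2, 1]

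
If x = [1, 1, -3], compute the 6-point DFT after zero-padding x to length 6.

Original 3-point DFT: [-1, 2.0000-3.4641i, 2.0000+3.4641i]
Zero-padded 6-point DFT provides frequency interpolation.

DFT_6([x, 0, ...]) = [-1, 3.0000+1.7321i, 2.0000-3.4641i, -3, 2.0000+3.4641i, 3.0000-1.7321i]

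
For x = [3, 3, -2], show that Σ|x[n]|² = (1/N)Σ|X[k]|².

Time domain:
Σ|x[n]|² = |3|² + |3|² + |-2|² = 22.0000

Frequency domain:
(1/3)Σ|X[k]|² = (1/3)(|4|² + |2.5000-4.3301i|² + |2.5000+4.3301i|²) = (1/3)·66.0000 = 22.0000

Both sides agree, confirming Parseval's theorem.

Σ|x[n]|² = (1/N)Σ|X[k]|² = 22.0000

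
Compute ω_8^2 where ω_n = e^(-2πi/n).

ω_8^2 = e^(-2πi·2/8)
= cos(-2π·2/8) + i·sin(-2π·2/8)
= cos(-4π/8) + i·sin(-4π/8)

ω_8^2 = cos(-4π/8) + i·sin(-4π/8) = -1i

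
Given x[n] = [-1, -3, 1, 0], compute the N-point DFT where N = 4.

X[k] = Σ(n=0 to 3) x[n] · ω_4^(nk)
where ω_4 = e^(-2πi/4)

Computing each X[k]:
X[0] = -3
X[1] = -2+3i
X[2] = 3
X[3] = -2-3i

X = [-3, -2+3i, 3, -2-3i]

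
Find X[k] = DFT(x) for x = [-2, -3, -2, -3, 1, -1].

X[k] = Σ(n=0 to 5) x[n] · ω_6^(nk)
where ω_6 = e^(-2πi/6)

Computing each X[k]:
X[0] = -10
X[1] = -0.5000+4.3301i
X[2] = -2.5000-0.8660i
X[3] = 4
X[4] = -2.5000+0.8660i
X[5] = -0.5000-4.3301i

X = [-10, -0.5000+4.3301i, -2.5000-0.8660i, 4, -2.5000+0.8660i, -0.5000-4.3301i]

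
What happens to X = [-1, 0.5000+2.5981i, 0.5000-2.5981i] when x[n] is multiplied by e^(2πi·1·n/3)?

Modulation property: DFT(ω_3^(-1n)·x[n]) = X[(k-1) mod 3], so circularly shift X by 1 positions.

X[k-1] = [0.5000-2.5981i, -1, 0.5000+2.5981i]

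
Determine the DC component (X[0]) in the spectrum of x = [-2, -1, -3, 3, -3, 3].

X[0] = Σ(n=0 to 5) x[n] · ω_6^0 = Σ x[n]
= (-2) + (-1) + (-3) + (3) + (-3) + (3)

X[0] = -3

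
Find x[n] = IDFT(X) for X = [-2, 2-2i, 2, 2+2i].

x[n] = (1/4) Σ(k=0 to 3) X[k] · e^(2πikn/4)

Computing each x[n]:
x[0] = 1
x[1] = 0
x[2] = -1
x[3] = -2

x = [1, 0, -1, -2]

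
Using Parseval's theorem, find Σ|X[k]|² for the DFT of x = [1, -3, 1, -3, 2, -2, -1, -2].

Parseval: Σ|x[n]|² = (1/N)Σ|X[k]|², so Σ|X[k]|² = N·Σ|x[n]|² = 8·33.0000

Σ|X[k]|² = N·Σ|x[n]|² = 8·33.0000 = 264.0000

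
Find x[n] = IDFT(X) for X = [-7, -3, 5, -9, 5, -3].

x[n] = (1/6) Σ(k=0 to 5) X[k] · e^(2πikn/6)

Computing each x[n]:
x[0] = -2
x[1] = -1
x[2] = -3
x[3] = 3
x[4] = -3
x[5] = -1

x = [-2, -1, -3, 3, -3, -1]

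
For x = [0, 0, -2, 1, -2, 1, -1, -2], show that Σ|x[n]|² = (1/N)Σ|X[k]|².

Time domain:
Σ|x[n]|² = |0|² + |0|² + |-2|² + |1|² + |-2|² + |1|² + |-1|² + |-2|² = 15.0000

Frequency domain:
(1/8)Σ|X[k]|² = (1/8)(|-5|² + |-0.8284-0.4142i|² + |1-2i|² + |4.8284-2.4142i|² + |-5|² + |4.8284+2.4142i|² + |1+2i|² + |-0.8284+0.4142i|²) = (1/8)·120.0000 = 15.0000

Both sides agree, confirming Parseval's theorem.

Σ|x[n]|² = (1/N)Σ|X[k]|² = 15.0000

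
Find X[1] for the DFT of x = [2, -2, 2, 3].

X[1] = Σ(n=0 to 3) x[n] · ω_4^(1n) where ω_4 = e^(-2πi/4)
= (2)·ω_4^0 + (-2)·ω_4^1 + (2)·ω_4^2 + (3)·ω_4^3

X[1] = 5i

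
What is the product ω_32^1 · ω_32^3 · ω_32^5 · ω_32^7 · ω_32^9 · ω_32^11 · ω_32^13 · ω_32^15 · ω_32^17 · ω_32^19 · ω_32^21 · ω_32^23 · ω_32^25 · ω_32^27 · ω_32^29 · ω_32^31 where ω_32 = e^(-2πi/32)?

The primitive 32nd roots of unity are ω_32^k for k coprime to 32: k ∈ {1, 3, 5, 7, 9, 11, 13, 15, 17, 19, 21, 23, 25, 27, 29, 31}
Their product equals the constant term of the cyclotomic polynomial Φ_32(x) up to sign.
For n ≥ 3, the product of all primitive nth roots of unity is 1. (For n=1 it is 1; for n=2 it is -1.)

1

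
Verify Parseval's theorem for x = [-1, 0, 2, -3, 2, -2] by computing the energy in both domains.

Time domain:
Σ|x[n]|² = |-1|² + |0|² + |2|² + |-3|² + |2|² + |-2|² = 22.0000

Frequency domain:
(1/6)Σ|X[k]|² = (1/6)(|-2|² + |-1.0000-1.7321i|² + |-5.0000-1.7321i|² + |8|² + |-5.0000+1.7321i|² + |-1.0000+1.7321i|²) = (1/6)·132.0000 = 22.0000

Both sides agree, confirming Parseval's theorem.

Σ|x[n]|² = (1/N)Σ|X[k]|² = 22.0000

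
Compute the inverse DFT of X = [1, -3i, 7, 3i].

x[n] = (1/4) Σ(k=0 to 3) X[k] · e^(2πikn/4)

Computing each x[n]:
x[0] = 2
x[1] = 0
x[2] = 2
x[3] = -3

x = [2, 0, 2, -3]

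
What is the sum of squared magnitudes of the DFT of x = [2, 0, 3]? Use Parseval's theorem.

Parseval: Σ|x[n]|² = (1/N)Σ|X[k]|², so Σ|X[k]|² = N·Σ|x[n]|² = 3·13.0000

Σ|X[k]|² = N·Σ|x[n]|² = 3·13.0000 = 39.0000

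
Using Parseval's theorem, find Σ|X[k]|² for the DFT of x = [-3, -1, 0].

Parseval: Σ|x[n]|² = (1/N)Σ|X[k]|², so Σ|X[k]|² = N·Σ|x[n]|² = 3·10.0000

Σ|X[k]|² = N·Σ|x[n]|² = 3·10.0000 = 30.0000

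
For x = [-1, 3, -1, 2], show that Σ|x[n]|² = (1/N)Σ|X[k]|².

Time domain:
Σ|x[n]|² = |-1|² + |3|² + |-1|² + |2|² = 15.0000

Frequency domain:
(1/4)Σ|X[k]|² = (1/4)(|3|² + |-1i|² + |-7|² + |1i|²) = (1/4)·60.0000 = 15.0000

Both sides agree, confirming Parseval's theorem.

Σ|x[n]|² = (1/N)Σ|X[k]|² = 15.0000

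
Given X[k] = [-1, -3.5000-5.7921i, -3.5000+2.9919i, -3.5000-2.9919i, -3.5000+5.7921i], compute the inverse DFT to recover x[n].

x[n] = (1/5) Σ(k=0 to 4) X[k] · e^(2πikn/5)

Computing each x[n]:
x[0] = -3
x[1] = 2
x[2] = 3
x[3] = -2
x[4] = -1

x = [-3, 2, 3, -2, -1]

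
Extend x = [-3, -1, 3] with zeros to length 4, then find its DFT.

Original 3-point DFT: [-1, -4.0000+3.4641i, -4.0000-3.4641i]
Zero-padded 4-point DFT provides frequency interpolation.

DFT_4([x, 0, ...]) = [-1, -6+1i, 1, -6-1i]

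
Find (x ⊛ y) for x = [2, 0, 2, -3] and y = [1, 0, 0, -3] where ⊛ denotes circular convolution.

(x ⊛ y)[n] = Σ(m=0 to 3) x[m] · y[(n-m) mod 4]

Computing each output sample:
(x ⊛ y)[0] = 2
(x ⊛ y)[1] = -6
(x ⊛ y)[2] = 11
(x ⊛ y)[3] = -9

x ⊛ y = [2, -6, 11, -9]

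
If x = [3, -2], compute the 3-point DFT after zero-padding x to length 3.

Original 2-point DFT: [1, 5]
Zero-padded 3-point DFT provides frequency interpolation.

DFT_3([x, 0, ...]) = [1, 4.0000+1.7321i, 4.0000-1.7321i]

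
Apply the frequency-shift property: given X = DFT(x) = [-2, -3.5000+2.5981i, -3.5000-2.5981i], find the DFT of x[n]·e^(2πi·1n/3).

Modulation property: DFT(ω_3^(-1n)·x[n]) = X[(k-1) mod 3], so circularly shift X by 1 positions.

X[k-1] = [-3.5000-2.5981i, -2, -3.5000+2.5981i]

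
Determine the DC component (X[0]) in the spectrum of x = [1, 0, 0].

X[0] = Σ(n=0 to 2) x[n] · ω_3^0 = Σ x[n]
= (1) + (0) + (0)

X[0] = 1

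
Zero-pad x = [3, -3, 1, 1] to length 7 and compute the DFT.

Original 4-point DFT: [2, 2+4i, 6, 2-4i]
Zero-padded 7-point DFT provides frequency interpolation.

DFT_7([x, 0, ...]) = [2, 0.0060+0.9367i, 3.3901+4.1405i, 6.1039+1.1086i, 6.1039-1.1086i, 3.3901-4.1405i, 0.0060-0.9367i]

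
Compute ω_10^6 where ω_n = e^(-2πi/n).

ω_10^6 = e^(-2πi·6/10)
= cos(-2π·6/10) + i·sin(-2π·6/10)
= cos(-12π/10) + i·sin(-12π/10)

ω_10^6 = cos(-12π/10) + i·sin(-12π/10) = -0.8090+0.5878i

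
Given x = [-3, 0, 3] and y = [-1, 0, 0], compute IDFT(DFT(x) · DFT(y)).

(x ⊛ y)[n] = Σ(m=0 to 2) x[m] · y[(n-m) mod 3]

Computing each output sample:
(x ⊛ y)[0] = 3
(x ⊛ y)[1] = 0
(x ⊛ y)[2] = -3

x ⊛ y = [3, 0, -3]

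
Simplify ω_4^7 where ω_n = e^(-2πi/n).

Since ω_4^4 = 1, powers reduce modulo 4.
7 mod 4 = 3
So ω_4^7 = ω_4^3 = e^(-2πi·3/4)

ω_4^7 = ω_4^3 = 1i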